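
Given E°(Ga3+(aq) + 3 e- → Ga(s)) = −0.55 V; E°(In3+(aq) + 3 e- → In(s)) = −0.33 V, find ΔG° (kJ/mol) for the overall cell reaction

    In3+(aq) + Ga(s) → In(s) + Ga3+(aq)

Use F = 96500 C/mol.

−63.7 kJ/mol

In the reaction as written In3+(aq) is reduced, so the In³⁺/In couple is the cathode and Ga³⁺/Ga is the anode.
E°cell = −0.33 − (−0.55) = +0.22 V; balancing electrons gives n = 3.
ΔG° = −nFE°cell = −(3)(96500)(+0.22) J/mol = −63.7 kJ/mol.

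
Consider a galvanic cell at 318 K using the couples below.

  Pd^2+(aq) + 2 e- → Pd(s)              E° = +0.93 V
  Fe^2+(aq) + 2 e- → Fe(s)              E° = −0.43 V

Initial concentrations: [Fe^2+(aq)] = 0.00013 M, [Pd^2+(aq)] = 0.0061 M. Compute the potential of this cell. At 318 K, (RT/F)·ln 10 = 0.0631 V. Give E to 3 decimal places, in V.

Since E°(Pd²⁺/Pd) > E°(Fe²⁺/Fe), Pd²⁺/Pd serves as the cathode.
E°cell = +0.93 − (−0.43) = +1.36 V, with n = 2 electrons transferred.
The balanced reaction is Pd^2+(aq) + Fe(s) → Pd(s) + Fe^2+(aq), so Q = [Fe^2+(aq)] / [Pd^2+(aq)] = 0.0213 and log Q = −1.671.
E = E° − (0.0631/n)·log Q = +1.36 − (0.0631/2)(−1.671) = +1.413 V.

+1.413 V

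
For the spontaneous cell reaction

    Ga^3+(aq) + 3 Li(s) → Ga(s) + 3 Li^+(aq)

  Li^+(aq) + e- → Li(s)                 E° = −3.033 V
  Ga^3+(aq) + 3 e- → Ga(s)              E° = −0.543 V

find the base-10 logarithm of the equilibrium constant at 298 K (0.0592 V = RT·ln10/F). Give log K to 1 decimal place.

log K = 126.2

The Ga³⁺/Ga couple is reduced (cathode); E°cell = −0.543 − (−3.033) = +2.490 V with n = 3.
At equilibrium E = 0, so log K = nE°cell / 0.0592 = (3)(+2.490) / 0.0592 = 126.2.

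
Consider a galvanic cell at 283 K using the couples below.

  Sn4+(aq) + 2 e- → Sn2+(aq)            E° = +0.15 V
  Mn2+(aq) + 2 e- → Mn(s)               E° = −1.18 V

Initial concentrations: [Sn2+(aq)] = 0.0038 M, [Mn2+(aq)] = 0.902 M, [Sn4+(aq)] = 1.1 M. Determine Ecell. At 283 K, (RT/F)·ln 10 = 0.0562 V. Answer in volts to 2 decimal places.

Sn⁴⁺/Sn²⁺ is reduced (cathode, E° = +0.15 V) and Mn²⁺/Mn is oxidized (anode).
E°cell = +0.15 − (−1.18) = +1.33 V, with n = 2 electrons transferred.
Balancing gives Sn4+(aq) + Mn(s) → Sn2+(aq) + Mn2+(aq); hence Q = ([Sn2+(aq)]·[Mn2+(aq)]) / [Sn4+(aq)] = 0.00312 (log Q = −2.506).
Applying E = E° − (RT ln10/nF)·log Q gives +1.33 − (0.0562/2)(−2.506) = +1.40 V.

+1.40 V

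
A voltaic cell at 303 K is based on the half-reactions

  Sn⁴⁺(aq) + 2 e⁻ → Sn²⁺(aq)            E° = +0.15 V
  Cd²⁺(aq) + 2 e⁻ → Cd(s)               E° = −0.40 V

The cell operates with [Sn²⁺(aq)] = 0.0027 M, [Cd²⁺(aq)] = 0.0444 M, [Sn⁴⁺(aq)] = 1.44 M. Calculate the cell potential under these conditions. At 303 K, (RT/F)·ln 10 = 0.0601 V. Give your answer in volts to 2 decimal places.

The Sn⁴⁺/Sn²⁺ couple has the more positive E°, so it is the cathode; Cd²⁺/Cd is the anode.
E°cell = E°cat − E°an = +0.15 − (−0.40) = +0.55 V; n = 2.
Balancing gives Sn⁴⁺(aq) + Cd(s) → Sn²⁺(aq) + Cd²⁺(aq); hence Q = ([Sn²⁺(aq)]·[Cd²⁺(aq)]) / [Sn⁴⁺(aq)] = 8.33×10^−5 (log Q = −4.080).
E = E° − (0.0601/n)·log Q = +0.55 − (0.0601/2)(−4.080) = +0.67 V.

+0.67 V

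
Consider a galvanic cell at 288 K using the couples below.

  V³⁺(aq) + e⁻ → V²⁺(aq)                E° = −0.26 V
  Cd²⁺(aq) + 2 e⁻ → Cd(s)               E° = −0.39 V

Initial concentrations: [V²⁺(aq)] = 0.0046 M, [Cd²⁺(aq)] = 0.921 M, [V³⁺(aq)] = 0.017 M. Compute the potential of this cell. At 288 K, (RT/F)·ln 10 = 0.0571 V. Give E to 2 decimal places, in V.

+0.16 V

The V³⁺/V²⁺ couple has the more positive E°, so it is the cathode; Cd²⁺/Cd is the anode.
E°cell = E°cat − E°an = −0.26 − (−0.39) = +0.13 V; n = 2.
Balancing gives 2 V³⁺(aq) + Cd(s) → 2 V²⁺(aq) + Cd²⁺(aq); hence Q = ([V²⁺(aq)]^2·[Cd²⁺(aq)]) / [V³⁺(aq)]^2 = 0.0674 (log Q = −1.171).
Applying E = E° − (RT ln10/nF)·log Q gives +0.13 − (0.0571/2)(−1.171) = +0.16 V.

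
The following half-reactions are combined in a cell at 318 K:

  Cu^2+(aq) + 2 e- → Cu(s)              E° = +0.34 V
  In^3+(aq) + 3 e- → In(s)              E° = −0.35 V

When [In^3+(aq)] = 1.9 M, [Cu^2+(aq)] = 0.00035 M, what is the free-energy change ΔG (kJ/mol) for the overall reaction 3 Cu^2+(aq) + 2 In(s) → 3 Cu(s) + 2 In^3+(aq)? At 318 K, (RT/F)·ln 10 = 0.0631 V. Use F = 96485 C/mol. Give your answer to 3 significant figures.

−333 kJ/mol

The standard cell potential is +0.34 − (−0.35) = +0.69 V, with n = 6 electrons in the balanced equation.
Here Q = [In^3+(aq)]^2 / [Cu^2+(aq)]^3 = 8.42×10^10 (log Q = 10.925), giving E = +0.69 − (0.0631/6)·(10.925) = +0.5751 V.
Finally ΔG = −nFE = −(6)(96485 C/mol)(+0.5751 V) = −333 kJ/mol.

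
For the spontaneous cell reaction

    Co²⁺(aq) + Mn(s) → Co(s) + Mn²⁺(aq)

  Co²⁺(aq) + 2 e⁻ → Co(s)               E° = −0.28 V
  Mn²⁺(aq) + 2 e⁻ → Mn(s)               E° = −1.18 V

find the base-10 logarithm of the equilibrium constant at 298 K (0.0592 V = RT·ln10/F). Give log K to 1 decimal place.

log K = 30.4

The Co²⁺/Co couple is reduced (cathode); E°cell = −0.28 − (−1.18) = +0.90 V with n = 2.
At equilibrium E = 0, so log K = nE°cell / 0.0592 = (2)(+0.90) / 0.0592 = 30.4.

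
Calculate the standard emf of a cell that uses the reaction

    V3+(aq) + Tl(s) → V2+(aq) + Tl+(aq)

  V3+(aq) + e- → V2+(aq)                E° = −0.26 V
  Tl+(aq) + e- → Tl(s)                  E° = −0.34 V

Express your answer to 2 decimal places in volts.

+0.08 V

In the reaction as written, V3+(aq) is reduced (cathode) and Tl+(aq) is produced by oxidation at the anode.
E°cell = E°(cathode) − E°(anode) = −0.26 − (−0.34) = +0.08 V.
The positive value indicates the reaction is spontaneous as written.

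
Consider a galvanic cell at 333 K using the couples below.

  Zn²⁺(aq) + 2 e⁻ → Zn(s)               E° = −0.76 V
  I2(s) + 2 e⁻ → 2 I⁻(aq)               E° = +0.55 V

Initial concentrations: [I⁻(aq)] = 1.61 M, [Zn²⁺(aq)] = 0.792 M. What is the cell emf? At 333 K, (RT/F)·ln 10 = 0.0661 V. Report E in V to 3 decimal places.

+1.300 V

I₂/I⁻ is reduced (cathode, E° = +0.55 V) and Zn²⁺/Zn is oxidized (anode).
E°cell = E°cat − E°an = +0.55 − (−0.76) = +1.31 V; n = 2.
The balanced reaction is I2(s) + Zn(s) → 2 I⁻(aq) + Zn²⁺(aq), so Q = [I⁻(aq)]^2·[Zn²⁺(aq)] = 2.05 and log Q = 0.312.
By the Nernst equation, E = +1.31 − (0.0661/2)·(0.312) = +1.300 V.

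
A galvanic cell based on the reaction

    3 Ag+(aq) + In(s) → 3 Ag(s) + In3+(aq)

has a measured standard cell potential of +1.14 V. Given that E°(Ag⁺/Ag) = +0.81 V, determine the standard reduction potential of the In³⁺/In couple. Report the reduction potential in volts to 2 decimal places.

In the reaction as written the Ag⁺/Ag couple is reduced (cathode) and In³⁺/In is oxidized (anode), so E°cell = E°(Ag⁺/Ag) − E°(In³⁺/In).
E°(In³⁺/In) = E°(cathode) − E°cell = +0.81 − (+1.14) = −0.33 V.

−0.33 V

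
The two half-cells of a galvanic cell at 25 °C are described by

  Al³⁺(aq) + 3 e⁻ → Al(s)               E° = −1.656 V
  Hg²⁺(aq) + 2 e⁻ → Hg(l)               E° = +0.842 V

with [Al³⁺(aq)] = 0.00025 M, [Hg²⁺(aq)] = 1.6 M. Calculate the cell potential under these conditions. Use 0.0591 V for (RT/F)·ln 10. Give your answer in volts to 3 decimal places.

Hg²⁺/Hg is reduced (cathode, E° = +0.842 V) and Al³⁺/Al is oxidized (anode).
The standard potential is +0.842 − (−1.656) = +2.498 V and the balanced reaction transfers n = 6 electrons.
The balanced reaction is 3 Hg²⁺(aq) + 2 Al(s) → 3 Hg(l) + 2 Al³⁺(aq), so Q = [Al³⁺(aq)]^2 / [Hg²⁺(aq)]^3 = 1.53×10^−8 and log Q = −7.816.
By the Nernst equation, E = +2.498 − (0.0591/6)·(−7.816) = +2.575 V.

+2.575 V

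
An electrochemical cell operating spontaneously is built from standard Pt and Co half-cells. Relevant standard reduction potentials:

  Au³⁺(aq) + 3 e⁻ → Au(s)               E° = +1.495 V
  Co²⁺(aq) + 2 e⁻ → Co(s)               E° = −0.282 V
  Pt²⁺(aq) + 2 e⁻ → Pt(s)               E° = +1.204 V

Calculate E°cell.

+1.486 V

The Pt²⁺/Pt couple has the higher E°, so Pt ion is reduced (cathode) and Co is oxidized (anode).
E°cell = E°(cathode) − E°(anode) = +1.204 − (−0.282) = +1.486 V.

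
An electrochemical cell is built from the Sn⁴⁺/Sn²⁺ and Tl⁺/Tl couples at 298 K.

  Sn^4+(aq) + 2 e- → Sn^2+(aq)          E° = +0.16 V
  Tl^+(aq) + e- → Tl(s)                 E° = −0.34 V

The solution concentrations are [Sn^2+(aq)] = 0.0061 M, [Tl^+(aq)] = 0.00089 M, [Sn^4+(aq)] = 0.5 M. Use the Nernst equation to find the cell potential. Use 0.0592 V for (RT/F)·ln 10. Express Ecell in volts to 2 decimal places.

+0.74 V

Since E°(Sn⁴⁺/Sn²⁺) > E°(Tl⁺/Tl), Sn⁴⁺/Sn²⁺ serves as the cathode.
E°cell = E°cat − E°an = +0.16 − (−0.34) = +0.50 V; n = 2.
Balancing gives Sn^4+(aq) + 2 Tl(s) → Sn^2+(aq) + 2 Tl^+(aq); hence Q = ([Sn^2+(aq)]·[Tl^+(aq)]^2) / [Sn^4+(aq)] = 9.66×10^−9 (log Q = −8.015).
E = E° − (0.0592/n)·log Q = +0.50 − (0.0592/2)(−8.015) = +0.74 V.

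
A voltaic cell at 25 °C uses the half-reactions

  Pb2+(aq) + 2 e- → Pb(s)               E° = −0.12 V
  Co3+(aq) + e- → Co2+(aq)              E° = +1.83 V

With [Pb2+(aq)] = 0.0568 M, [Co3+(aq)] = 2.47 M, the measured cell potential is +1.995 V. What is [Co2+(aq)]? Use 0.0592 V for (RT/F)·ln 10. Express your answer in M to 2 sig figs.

Co³⁺/Co²⁺ is the cathode (higher E°); E°cell = +1.83 − (−0.12) = +1.95 V with n = 2.
Rearranging E = E° − (0.0592/n)·log Q gives log Q = 2(+1.95 − (+1.995))/0.0592 = −1.520.
For 2 Co3+(aq) + Pb(s) → 2 Co2+(aq) + Pb2+(aq), the reaction quotient is Q = ([Co2+(aq)]^2·[Pb2+(aq)]) / [Co3+(aq)]^2.
Substituting the known concentrations and solving, log [Co2+(aq)] = 0.256 and [Co2+(aq)] = 1.8 M.

1.8 M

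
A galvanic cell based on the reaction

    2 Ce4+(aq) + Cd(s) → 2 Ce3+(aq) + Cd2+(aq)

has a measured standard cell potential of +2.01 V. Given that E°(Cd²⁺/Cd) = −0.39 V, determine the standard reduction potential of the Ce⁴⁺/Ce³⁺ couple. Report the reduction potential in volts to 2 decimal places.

In the reaction as written the Ce⁴⁺/Ce³⁺ couple is reduced (cathode) and Cd²⁺/Cd is oxidized (anode), so E°cell = E°(Ce⁴⁺/Ce³⁺) − E°(Cd²⁺/Cd).
E°(Ce⁴⁺/Ce³⁺) = E°cell + E°(anode) = +2.01 + (−0.39) = +1.62 V.

+1.62 V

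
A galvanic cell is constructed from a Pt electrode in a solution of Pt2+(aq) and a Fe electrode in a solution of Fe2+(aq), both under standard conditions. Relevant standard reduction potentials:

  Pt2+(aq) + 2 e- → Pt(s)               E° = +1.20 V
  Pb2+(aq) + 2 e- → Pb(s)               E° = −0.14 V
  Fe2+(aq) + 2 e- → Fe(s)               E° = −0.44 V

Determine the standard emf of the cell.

Of the two couples in this cell, the one with the more positive reduction potential is reduced at the cathode: here that is Pt²⁺/Pt (+1.20 V); Fe²⁺/Fe (−0.44 V) is the anode.
E°cell = E°(cathode) − E°(anode) = +1.20 − (−0.44) = +1.64 V.

+1.64 V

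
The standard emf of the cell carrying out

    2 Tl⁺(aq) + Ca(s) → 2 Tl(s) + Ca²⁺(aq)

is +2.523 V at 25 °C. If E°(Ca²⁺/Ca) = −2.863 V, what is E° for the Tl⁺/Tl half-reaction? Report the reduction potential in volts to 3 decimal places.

In the reaction as written the Tl⁺/Tl couple is reduced (cathode) and Ca²⁺/Ca is oxidized (anode), so E°cell = E°(Tl⁺/Tl) − E°(Ca²⁺/Ca).
E°(Tl⁺/Tl) = E°cell + E°(anode) = +2.523 + (−2.863) = −0.340 V.

−0.340 V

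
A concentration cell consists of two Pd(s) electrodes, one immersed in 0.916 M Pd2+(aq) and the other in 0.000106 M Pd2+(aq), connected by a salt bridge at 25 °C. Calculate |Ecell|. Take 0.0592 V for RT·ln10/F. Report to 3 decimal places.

0.117 V

For a concentration cell E°cell = 0, since both electrodes use the same couple.
The compartment with the higher Pd2+(aq) concentration (0.916 M) acts as the cathode; ions are reduced there and produced at the dilute (0.000106 M) anode.
With n = 2, Ecell = −(0.0592/2)·log([dilute]/[conc]) = −(0.0592/2)·log(0.000106/0.916) = +0.117 V.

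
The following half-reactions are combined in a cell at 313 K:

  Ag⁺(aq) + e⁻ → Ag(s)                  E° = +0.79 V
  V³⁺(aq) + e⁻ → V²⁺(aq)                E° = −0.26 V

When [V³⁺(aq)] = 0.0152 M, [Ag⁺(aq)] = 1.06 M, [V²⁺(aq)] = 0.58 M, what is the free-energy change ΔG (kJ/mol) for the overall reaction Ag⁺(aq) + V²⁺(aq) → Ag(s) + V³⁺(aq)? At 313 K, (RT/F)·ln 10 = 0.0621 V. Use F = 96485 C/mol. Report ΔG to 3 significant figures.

The standard cell potential is +0.79 − (−0.26) = +1.05 V, with n = 1 electron in the balanced equation.
The reaction quotient is [V³⁺(aq)] / ([Ag⁺(aq)]·[V²⁺(aq)]) = 0.0247; by Nernst, E = +1.05 − (0.0621/1)(−1.607) = +1.1498 V.
Finally ΔG = −nFE = −(1)(96485 C/mol)(+1.1498 V) = −111 kJ/mol.

−111 kJ/mol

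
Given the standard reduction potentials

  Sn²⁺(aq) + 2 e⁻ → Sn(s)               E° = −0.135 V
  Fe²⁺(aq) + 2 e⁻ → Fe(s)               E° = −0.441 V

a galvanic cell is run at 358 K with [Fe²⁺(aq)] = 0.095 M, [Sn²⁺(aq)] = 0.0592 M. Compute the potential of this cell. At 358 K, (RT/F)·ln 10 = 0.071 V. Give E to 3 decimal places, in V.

The Sn²⁺/Sn couple has the more positive E°, so it is the cathode; Fe²⁺/Fe is the anode.
E°cell = −0.135 − (−0.441) = +0.306 V, with n = 2 electrons transferred.
For the overall reaction Sn²⁺(aq) + Fe(s) → Sn(s) + Fe²⁺(aq), Q = [Fe²⁺(aq)] / [Sn²⁺(aq)] = 1.6, giving log Q = 0.205.
E = E° − (0.071/n)·log Q = +0.306 − (0.071/2)(0.205) = +0.299 V.

+0.299 V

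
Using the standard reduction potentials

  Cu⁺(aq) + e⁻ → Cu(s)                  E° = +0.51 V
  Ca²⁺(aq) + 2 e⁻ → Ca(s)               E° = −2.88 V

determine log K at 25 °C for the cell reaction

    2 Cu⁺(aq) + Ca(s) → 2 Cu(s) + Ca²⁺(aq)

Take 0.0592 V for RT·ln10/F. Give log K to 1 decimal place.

log K = 114.5

The Cu⁺/Cu couple is reduced (cathode); E°cell = +0.51 − (−2.88) = +3.39 V with n = 2.
At equilibrium E = 0, so log K = nE°cell / 0.0592 = (2)(+3.39) / 0.0592 = 114.5.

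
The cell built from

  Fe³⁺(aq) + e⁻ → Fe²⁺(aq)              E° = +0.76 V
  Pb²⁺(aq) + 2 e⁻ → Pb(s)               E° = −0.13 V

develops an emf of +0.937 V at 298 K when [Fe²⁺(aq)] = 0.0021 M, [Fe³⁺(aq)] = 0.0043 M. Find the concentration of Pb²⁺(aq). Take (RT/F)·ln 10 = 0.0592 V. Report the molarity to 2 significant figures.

0.11 M

Fe³⁺/Fe²⁺ is the cathode (higher E°); E°cell = +0.76 − (−0.13) = +0.89 V with n = 2.
Since E = E° − (0.0592/n)·log Q, log Q = n(E° − E)/0.0592 = −1.588.
The balanced reaction is 2 Fe³⁺(aq) + Pb(s) → 2 Fe²⁺(aq) + Pb²⁺(aq), so Q = ([Fe²⁺(aq)]^2·[Pb²⁺(aq)]) / [Fe³⁺(aq)]^2.
Solving for the unknown gives log [Pb²⁺(aq)] = −0.966, so [Pb²⁺(aq)] ≈ 0.11 M.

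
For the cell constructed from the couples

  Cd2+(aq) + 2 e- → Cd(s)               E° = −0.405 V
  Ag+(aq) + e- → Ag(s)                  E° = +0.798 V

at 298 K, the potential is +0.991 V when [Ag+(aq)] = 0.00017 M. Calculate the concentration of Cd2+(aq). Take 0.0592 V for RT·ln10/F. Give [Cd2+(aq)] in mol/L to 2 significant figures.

0.42 M

The Ag⁺/Ag couple has the larger reduction potential, so it is the cathode: E°cell = +0.798 − (−0.405) = +1.203 V and n = 2.
Since E = E° − (0.0592/n)·log Q, log Q = n(E° − E)/0.0592 = 7.162.
Balancing electrons gives 2 Ag+(aq) + Cd(s) → 2 Ag(s) + Cd2+(aq); thus Q = [Cd2+(aq)] / [Ag+(aq)]^2.
Substituting the known concentrations and solving, log [Cd2+(aq)] = −0.377 and [Cd2+(aq)] = 0.42 M.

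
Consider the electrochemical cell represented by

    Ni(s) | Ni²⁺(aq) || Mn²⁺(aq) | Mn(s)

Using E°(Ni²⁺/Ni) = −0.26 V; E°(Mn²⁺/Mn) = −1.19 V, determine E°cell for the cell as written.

−0.93 V

By convention the left-hand electrode in cell notation is the anode (oxidation) and the right-hand electrode is the cathode (reduction).
E°cell = E°(right) − E°(left) = −1.19 − (−0.26) = −0.93 V.
The negative sign shows that, as written, the cell would require an external voltage to drive the reaction.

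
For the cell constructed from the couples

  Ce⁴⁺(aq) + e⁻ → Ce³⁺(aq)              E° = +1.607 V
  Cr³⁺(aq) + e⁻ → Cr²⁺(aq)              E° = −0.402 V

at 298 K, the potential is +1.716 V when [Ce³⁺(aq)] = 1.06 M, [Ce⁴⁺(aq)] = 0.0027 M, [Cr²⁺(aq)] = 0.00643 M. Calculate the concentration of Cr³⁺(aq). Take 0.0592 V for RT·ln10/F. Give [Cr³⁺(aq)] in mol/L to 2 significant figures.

The Ce⁴⁺/Ce³⁺ couple has the larger reduction potential, so it is the cathode: E°cell = +1.607 − (−0.402) = +2.009 V and n = 1.
From the Nernst equation, log Q = n(E° − E)/0.0592 = 1·(+2.009 − (+1.716))/0.0592 = 4.949.
The balanced reaction is Ce⁴⁺(aq) + Cr²⁺(aq) → Ce³⁺(aq) + Cr³⁺(aq), so Q = ([Ce³⁺(aq)]·[Cr³⁺(aq)]) / ([Ce⁴⁺(aq)]·[Cr²⁺(aq)]).
Substituting the known concentrations and solving, log [Cr³⁺(aq)] = 0.163 and [Cr³⁺(aq)] = 1.5 M.

1.5 M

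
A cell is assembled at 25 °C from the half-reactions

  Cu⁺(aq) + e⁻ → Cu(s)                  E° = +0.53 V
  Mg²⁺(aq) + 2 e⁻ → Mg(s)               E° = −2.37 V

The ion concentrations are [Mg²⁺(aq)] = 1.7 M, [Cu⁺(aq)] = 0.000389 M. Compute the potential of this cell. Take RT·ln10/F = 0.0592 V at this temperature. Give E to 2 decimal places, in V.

+2.69 V

Cu⁺/Cu is reduced (cathode, E° = +0.53 V) and Mg²⁺/Mg is oxidized (anode).
E°cell = +0.53 − (−2.37) = +2.90 V, with n = 2 electrons transferred.
The balanced reaction is 2 Cu⁺(aq) + Mg(s) → 2 Cu(s) + Mg²⁺(aq), so Q = [Mg²⁺(aq)] / [Cu⁺(aq)]^2 = 1.12×10^7 and log Q = 7.051.
By the Nernst equation, E = +2.90 − (0.0592/2)·(7.051) = +2.69 V.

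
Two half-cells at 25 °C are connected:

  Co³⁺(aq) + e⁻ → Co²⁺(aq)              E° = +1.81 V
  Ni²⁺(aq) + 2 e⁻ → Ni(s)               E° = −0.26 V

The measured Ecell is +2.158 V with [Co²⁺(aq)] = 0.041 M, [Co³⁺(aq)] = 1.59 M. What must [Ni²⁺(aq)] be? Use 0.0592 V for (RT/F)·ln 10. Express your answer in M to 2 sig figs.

1.6 M

Co³⁺/Co²⁺ is the cathode (higher E°); E°cell = +1.81 − (−0.26) = +2.07 V with n = 2.
From the Nernst equation, log Q = n(E° − E)/0.0592 = 2·(+2.07 − (+2.158))/0.0592 = −2.973.
Balancing electrons gives 2 Co³⁺(aq) + Ni(s) → 2 Co²⁺(aq) + Ni²⁺(aq); thus Q = ([Co²⁺(aq)]^2·[Ni²⁺(aq)]) / [Co³⁺(aq)]^2.
Solving for the unknown gives log [Ni²⁺(aq)] = 0.204, so [Ni²⁺(aq)] ≈ 1.6 M.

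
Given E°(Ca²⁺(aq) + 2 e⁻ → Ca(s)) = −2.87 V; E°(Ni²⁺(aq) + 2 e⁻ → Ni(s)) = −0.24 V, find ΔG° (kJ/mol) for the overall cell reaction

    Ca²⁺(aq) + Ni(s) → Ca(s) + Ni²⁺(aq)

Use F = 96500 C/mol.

+508 kJ/mol

In the reaction as written Ca²⁺(aq) is reduced, so the Ca²⁺/Ca couple is the cathode and Ni²⁺/Ni is the anode.
E°cell = −2.87 − (−0.24) = −2.63 V; balancing electrons gives n = 2.
ΔG° = −nFE°cell = −(2)(96500)(−2.63) J/mol = +508 kJ/mol.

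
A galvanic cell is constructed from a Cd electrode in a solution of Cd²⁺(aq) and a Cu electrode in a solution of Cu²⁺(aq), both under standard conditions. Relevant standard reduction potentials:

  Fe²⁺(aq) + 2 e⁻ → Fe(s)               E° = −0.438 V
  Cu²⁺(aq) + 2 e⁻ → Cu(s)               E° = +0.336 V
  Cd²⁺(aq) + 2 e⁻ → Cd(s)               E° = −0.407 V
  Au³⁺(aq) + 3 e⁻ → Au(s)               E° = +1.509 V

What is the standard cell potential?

+0.743 V

Of the two couples in this cell, the one with the more positive reduction potential is reduced at the cathode: here that is Cu²⁺/Cu (+0.336 V); Cd²⁺/Cd (−0.407 V) is the anode.
E°cell = E°(cathode) − E°(anode) = +0.336 − (−0.407) = +0.743 V.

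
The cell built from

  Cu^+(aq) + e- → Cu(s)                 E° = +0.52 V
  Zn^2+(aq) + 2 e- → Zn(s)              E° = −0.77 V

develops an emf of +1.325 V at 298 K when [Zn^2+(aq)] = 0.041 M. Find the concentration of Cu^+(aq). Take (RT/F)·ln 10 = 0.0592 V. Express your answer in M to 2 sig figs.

0.79 M

With Cu⁺/Cu at the cathode and Zn²⁺/Zn at the anode, E°cell = +0.52 − (−0.77) = +1.29 V (n = 2).
Rearranging E = E° − (0.0592/n)·log Q gives log Q = 2(+1.29 − (+1.325))/0.0592 = −1.182.
Balancing electrons gives 2 Cu^+(aq) + Zn(s) → 2 Cu(s) + Zn^2+(aq); thus Q = [Zn^2+(aq)] / [Cu^+(aq)]^2.
Isolating [Cu^+(aq)] in Q = 10^{−1.182} yields log [Cu^+(aq)] = −0.103, i.e. 0.79 M.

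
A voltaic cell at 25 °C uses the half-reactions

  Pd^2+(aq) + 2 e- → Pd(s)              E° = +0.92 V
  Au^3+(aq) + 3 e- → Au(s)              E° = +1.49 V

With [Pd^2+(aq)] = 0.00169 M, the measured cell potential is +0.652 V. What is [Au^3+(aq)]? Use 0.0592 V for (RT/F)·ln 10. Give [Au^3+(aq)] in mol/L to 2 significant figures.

The Au³⁺/Au couple has the larger reduction potential, so it is the cathode: E°cell = +1.49 − (+0.92) = +0.57 V and n = 6.
Rearranging E = E° − (0.0592/n)·log Q gives log Q = 6(+0.57 − (+0.652))/0.0592 = −8.311.
Balancing electrons gives 2 Au^3+(aq) + 3 Pd(s) → 2 Au(s) + 3 Pd^2+(aq); thus Q = [Pd^2+(aq)]^3 / [Au^3+(aq)]^2.
Substituting the known concentrations and solving, log [Au^3+(aq)] = −0.003 and [Au^3+(aq)] = 0.99 M.

0.99 M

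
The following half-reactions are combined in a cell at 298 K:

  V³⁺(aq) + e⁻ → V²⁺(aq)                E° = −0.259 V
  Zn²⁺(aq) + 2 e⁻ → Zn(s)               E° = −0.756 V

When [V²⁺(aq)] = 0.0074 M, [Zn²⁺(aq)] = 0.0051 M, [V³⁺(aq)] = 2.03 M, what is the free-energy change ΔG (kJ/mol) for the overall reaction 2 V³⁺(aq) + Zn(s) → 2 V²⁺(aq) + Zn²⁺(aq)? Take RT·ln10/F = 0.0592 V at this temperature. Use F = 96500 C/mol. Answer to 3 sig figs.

−137 kJ/mol

With V³⁺/V²⁺ reduced at the cathode, E°cell = −0.259 − (−0.756) = +0.497 V and n = 2.
Here Q = ([V²⁺(aq)]^2·[Zn²⁺(aq)]) / [V³⁺(aq)]^2 = 6.78×10^−8 (log Q = −7.169), giving E = +0.497 − (0.0592/2)·(−7.169) = +0.7092 V.
ΔG = −nFE = −(2)(96500)(+0.7092) J/mol = −137 kJ/mol.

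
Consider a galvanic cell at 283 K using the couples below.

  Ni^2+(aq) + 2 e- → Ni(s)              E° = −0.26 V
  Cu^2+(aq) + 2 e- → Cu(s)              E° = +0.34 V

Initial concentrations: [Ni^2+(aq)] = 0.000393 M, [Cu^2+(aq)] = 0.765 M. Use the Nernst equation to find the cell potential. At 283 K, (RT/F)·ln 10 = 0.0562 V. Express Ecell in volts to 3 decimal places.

+0.692 V

The Cu²⁺/Cu couple has the more positive E°, so it is the cathode; Ni²⁺/Ni is the anode.
E°cell = +0.34 − (−0.26) = +0.60 V, with n = 2 electrons transferred.
For the overall reaction Cu^2+(aq) + Ni(s) → Cu(s) + Ni^2+(aq), Q = [Ni^2+(aq)] / [Cu^2+(aq)] = 0.000514, giving log Q = −3.289.
By the Nernst equation, E = +0.60 − (0.0562/2)·(−3.289) = +0.692 V.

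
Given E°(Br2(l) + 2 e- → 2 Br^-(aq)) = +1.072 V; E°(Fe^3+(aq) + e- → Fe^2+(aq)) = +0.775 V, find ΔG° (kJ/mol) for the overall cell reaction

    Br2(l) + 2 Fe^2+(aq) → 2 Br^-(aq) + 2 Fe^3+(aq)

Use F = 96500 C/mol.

In the reaction as written Br2(l) is reduced, so the Br₂/Br⁻ couple is the cathode and Fe³⁺/Fe²⁺ is the anode.
E°cell = +1.072 − (+0.775) = +0.297 V; balancing electrons gives n = 2.
ΔG° = −nFE°cell = −(2)(96500)(+0.297) J/mol = −57.3 kJ/mol.

−57.3 kJ/mol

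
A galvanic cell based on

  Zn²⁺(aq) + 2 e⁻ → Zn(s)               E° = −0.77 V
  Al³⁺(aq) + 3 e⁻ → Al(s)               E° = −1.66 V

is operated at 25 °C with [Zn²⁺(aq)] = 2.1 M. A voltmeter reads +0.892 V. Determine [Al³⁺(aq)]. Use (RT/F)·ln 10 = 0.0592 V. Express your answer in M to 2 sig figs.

2.4 M

Zn²⁺/Zn is the cathode (higher E°); E°cell = −0.77 − (−1.66) = +0.89 V with n = 6.
Since E = E° − (0.0592/n)·log Q, log Q = n(E° − E)/0.0592 = −0.203.
Balancing electrons gives 3 Zn²⁺(aq) + 2 Al(s) → 3 Zn(s) + 2 Al³⁺(aq); thus Q = [Al³⁺(aq)]^2 / [Zn²⁺(aq)]^3.
Solving for the unknown gives log [Al³⁺(aq)] = 0.382, so [Al³⁺(aq)] ≈ 2.4 M.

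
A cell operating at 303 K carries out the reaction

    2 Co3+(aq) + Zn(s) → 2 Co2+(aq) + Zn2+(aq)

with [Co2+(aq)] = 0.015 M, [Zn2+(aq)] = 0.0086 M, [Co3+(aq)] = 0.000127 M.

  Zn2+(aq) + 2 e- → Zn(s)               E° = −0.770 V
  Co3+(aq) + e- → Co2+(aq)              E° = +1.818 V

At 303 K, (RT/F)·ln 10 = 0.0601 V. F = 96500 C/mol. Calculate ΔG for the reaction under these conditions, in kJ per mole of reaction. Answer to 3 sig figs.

E°cell = +1.818 − (−0.770) = +2.588 V; the balanced reaction transfers n = 2 electrons.
The reaction quotient is ([Co2+(aq)]^2·[Zn2+(aq)]) / [Co3+(aq)]^2 = 120; by Nernst, E = +2.588 − (0.0601/2)(2.079) = +2.5255 V.
Then ΔG = −nFE = −2 × 96500 × +2.5255 J/mol = −487 kJ/mol.

−487 kJ/mol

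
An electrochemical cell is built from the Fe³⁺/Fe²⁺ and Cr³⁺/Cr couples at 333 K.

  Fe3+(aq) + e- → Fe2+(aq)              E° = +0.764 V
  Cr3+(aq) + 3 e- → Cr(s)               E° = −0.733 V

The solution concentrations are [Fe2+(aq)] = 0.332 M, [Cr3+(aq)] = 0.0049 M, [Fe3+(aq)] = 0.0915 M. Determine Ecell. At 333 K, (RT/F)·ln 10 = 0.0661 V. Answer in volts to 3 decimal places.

The Fe³⁺/Fe²⁺ couple has the more positive E°, so it is the cathode; Cr³⁺/Cr is the anode.
The standard potential is +0.764 − (−0.733) = +1.497 V and the balanced reaction transfers n = 3 electrons.
For the overall reaction 3 Fe3+(aq) + Cr(s) → 3 Fe2+(aq) + Cr3+(aq), Q = ([Fe2+(aq)]^3·[Cr3+(aq)]) / [Fe3+(aq)]^3 = 0.234, giving log Q = −0.631.
By the Nernst equation, E = +1.497 − (0.0661/3)·(−0.631) = +1.511 V.

+1.511 V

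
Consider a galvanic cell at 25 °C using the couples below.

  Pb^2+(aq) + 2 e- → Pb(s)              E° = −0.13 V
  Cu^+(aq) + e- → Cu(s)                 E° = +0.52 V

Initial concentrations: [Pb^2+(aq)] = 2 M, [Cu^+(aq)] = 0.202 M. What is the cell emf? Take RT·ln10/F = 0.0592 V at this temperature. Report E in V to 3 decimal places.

The Cu⁺/Cu couple has the more positive E°, so it is the cathode; Pb²⁺/Pb is the anode.
The standard potential is +0.52 − (−0.13) = +0.65 V and the balanced reaction transfers n = 2 electrons.
For the overall reaction 2 Cu^+(aq) + Pb(s) → 2 Cu(s) + Pb^2+(aq), Q = [Pb^2+(aq)] / [Cu^+(aq)]^2 = 49, giving log Q = 1.690.
By the Nernst equation, E = +0.65 − (0.0592/2)·(1.690) = +0.600 V.

+0.600 V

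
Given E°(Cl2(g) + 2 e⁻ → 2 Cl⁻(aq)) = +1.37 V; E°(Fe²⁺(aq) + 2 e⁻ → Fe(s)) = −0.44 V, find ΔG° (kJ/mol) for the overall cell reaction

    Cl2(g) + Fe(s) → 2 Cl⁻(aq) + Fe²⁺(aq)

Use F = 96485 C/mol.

In the reaction as written Cl2(g) is reduced, so the Cl₂/Cl⁻ couple is the cathode and Fe²⁺/Fe is the anode.
E°cell = +1.37 − (−0.44) = +1.81 V; balancing electrons gives n = 2.
ΔG° = −nFE°cell = −(2)(96485)(+1.81) J/mol = −349 kJ/mol.

−349 kJ/mol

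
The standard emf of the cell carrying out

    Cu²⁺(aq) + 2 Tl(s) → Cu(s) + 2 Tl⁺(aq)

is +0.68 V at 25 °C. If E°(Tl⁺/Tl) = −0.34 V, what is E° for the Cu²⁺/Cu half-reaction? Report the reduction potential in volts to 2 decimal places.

+0.34 V

In the reaction as written the Cu²⁺/Cu couple is reduced (cathode) and Tl⁺/Tl is oxidized (anode), so E°cell = E°(Cu²⁺/Cu) − E°(Tl⁺/Tl).
E°(Cu²⁺/Cu) = E°cell + E°(anode) = +0.68 + (−0.34) = +0.34 V.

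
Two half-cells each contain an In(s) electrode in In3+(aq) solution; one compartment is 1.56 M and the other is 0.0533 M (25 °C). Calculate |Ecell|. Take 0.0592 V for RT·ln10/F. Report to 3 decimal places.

For a concentration cell E°cell = 0, since both electrodes use the same couple.
The compartment with the higher In3+(aq) concentration (1.56 M) acts as the cathode; ions are reduced there and produced at the dilute (0.0533 M) anode.
With n = 3, Ecell = −(0.0592/3)·log([dilute]/[conc]) = −(0.0592/3)·log(0.0533/1.56) = +0.029 V.

0.029 V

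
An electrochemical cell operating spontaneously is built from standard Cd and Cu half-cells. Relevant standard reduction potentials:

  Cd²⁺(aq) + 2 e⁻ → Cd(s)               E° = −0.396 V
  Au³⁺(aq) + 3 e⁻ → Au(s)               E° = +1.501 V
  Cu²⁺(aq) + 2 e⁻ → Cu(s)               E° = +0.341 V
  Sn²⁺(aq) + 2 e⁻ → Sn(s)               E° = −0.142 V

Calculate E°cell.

The Cu²⁺/Cu couple has the higher E°, so Cu ion is reduced (cathode) and Cd is oxidized (anode).
E°cell = E°(cathode) − E°(anode) = +0.341 − (−0.396) = +0.737 V.

+0.737 V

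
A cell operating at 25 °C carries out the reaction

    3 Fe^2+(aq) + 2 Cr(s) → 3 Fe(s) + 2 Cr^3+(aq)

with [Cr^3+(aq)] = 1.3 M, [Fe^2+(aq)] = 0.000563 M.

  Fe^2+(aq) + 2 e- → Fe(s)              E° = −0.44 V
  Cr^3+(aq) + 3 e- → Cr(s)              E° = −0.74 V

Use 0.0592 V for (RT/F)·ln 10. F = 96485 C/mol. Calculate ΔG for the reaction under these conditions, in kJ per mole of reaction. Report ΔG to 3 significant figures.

−117 kJ/mol

With Fe²⁺/Fe reduced at the cathode, E°cell = −0.44 − (−0.74) = +0.30 V and n = 6.
Here Q = [Cr^3+(aq)]^2 / [Fe^2+(aq)]^3 = 9.47×10^9 (log Q = 9.976), giving E = +0.30 − (0.0592/6)·(9.976) = +0.2016 V.
Then ΔG = −nFE = −6 × 96485 × +0.2016 J/mol = −117 kJ/mol.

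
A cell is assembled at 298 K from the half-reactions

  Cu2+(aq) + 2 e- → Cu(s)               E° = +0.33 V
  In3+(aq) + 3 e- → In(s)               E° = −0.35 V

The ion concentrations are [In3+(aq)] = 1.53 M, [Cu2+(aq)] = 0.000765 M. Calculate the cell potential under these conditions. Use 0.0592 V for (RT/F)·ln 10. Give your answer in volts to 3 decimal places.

Since E°(Cu²⁺/Cu) > E°(In³⁺/In), Cu²⁺/Cu serves as the cathode.
The standard potential is +0.33 − (−0.35) = +0.68 V and the balanced reaction transfers n = 6 electrons.
Balancing gives 3 Cu2+(aq) + 2 In(s) → 3 Cu(s) + 2 In3+(aq); hence Q = [In3+(aq)]^2 / [Cu2+(aq)]^3 = 5.23×10^9 (log Q = 9.718).
Applying E = E° − (RT ln10/nF)·log Q gives +0.68 − (0.0592/6)(9.718) = +0.584 V.

+0.584 V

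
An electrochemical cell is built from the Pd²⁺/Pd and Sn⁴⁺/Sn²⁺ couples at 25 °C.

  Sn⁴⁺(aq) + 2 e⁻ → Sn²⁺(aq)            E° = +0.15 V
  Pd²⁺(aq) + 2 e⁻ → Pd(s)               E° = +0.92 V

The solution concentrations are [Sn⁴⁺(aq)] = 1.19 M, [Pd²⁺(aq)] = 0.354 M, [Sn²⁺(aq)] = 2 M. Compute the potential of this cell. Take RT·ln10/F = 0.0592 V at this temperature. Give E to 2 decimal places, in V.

The Pd²⁺/Pd couple has the more positive E°, so it is the cathode; Sn⁴⁺/Sn²⁺ is the anode.
The standard potential is +0.92 − (+0.15) = +0.77 V and the balanced reaction transfers n = 2 electrons.
For the overall reaction Pd²⁺(aq) + Sn²⁺(aq) → Pd(s) + Sn⁴⁺(aq), Q = [Sn⁴⁺(aq)] / ([Pd²⁺(aq)]·[Sn²⁺(aq)]) = 1.68, giving log Q = 0.226.
Applying E = E° − (RT ln10/nF)·log Q gives +0.77 − (0.0592/2)(0.226) = +0.76 V.

+0.76 V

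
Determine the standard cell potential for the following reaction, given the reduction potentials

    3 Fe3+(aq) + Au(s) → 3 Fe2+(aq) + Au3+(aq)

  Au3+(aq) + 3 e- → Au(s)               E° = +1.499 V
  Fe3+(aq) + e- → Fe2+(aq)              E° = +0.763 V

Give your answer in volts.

−0.736 V

Fe3+(aq) gains electrons, so the Fe³⁺/Fe²⁺ couple is the cathode; the Au³⁺/Au couple is the anode.
E°cell = E°(cathode) − E°(anode) = +0.763 − (+1.499) = −0.736 V.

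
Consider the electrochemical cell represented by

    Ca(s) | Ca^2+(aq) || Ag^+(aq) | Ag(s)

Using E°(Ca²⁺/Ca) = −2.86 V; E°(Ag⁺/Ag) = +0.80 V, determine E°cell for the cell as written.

By convention the left-hand electrode in cell notation is the anode (oxidation) and the right-hand electrode is the cathode (reduction).
E°cell = E°(right) − E°(left) = +0.80 − (−2.86) = +3.66 V.

+3.66 V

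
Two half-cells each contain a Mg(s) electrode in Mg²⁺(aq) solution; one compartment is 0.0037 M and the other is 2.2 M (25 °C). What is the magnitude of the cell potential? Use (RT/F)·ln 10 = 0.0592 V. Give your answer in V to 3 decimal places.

For a concentration cell E°cell = 0, since both electrodes use the same couple.
The compartment with the higher Mg²⁺(aq) concentration (2.2 M) acts as the cathode; ions are reduced there and produced at the dilute (0.0037 M) anode.
With n = 2, Ecell = −(0.0592/2)·log([dilute]/[conc]) = −(0.0592/2)·log(0.0037/2.2) = +0.082 V.

0.082 V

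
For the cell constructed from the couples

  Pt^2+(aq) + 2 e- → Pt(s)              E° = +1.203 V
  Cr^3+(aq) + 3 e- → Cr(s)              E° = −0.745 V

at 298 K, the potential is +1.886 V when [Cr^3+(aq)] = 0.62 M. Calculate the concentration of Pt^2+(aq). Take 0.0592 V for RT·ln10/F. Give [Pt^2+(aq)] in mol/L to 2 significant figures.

With Pt²⁺/Pt at the cathode and Cr³⁺/Cr at the anode, E°cell = +1.203 − (−0.745) = +1.948 V (n = 6).
Rearranging E = E° − (0.0592/n)·log Q gives log Q = 6(+1.948 − (+1.886))/0.0592 = 6.284.
For 3 Pt^2+(aq) + 2 Cr(s) → 3 Pt(s) + 2 Cr^3+(aq), the reaction quotient is Q = [Cr^3+(aq)]^2 / [Pt^2+(aq)]^3.
Substituting the known concentrations and solving, log [Pt^2+(aq)] = −2.233 and [Pt^2+(aq)] = 0.0058 M.

0.0058 M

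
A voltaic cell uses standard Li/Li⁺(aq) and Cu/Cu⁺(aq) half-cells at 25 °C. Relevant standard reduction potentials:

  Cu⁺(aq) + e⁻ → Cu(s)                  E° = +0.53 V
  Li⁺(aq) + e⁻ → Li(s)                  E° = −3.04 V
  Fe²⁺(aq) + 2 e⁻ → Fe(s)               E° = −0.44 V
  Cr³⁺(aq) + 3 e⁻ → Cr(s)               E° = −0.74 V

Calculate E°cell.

Of the two couples in this cell, the one with the more positive reduction potential is reduced at the cathode: here that is Cu⁺/Cu (+0.53 V); Li⁺/Li (−3.04 V) is the anode.
E°cell = E°(cathode) − E°(anode) = +0.53 − (−3.04) = +3.57 V.

+3.57 V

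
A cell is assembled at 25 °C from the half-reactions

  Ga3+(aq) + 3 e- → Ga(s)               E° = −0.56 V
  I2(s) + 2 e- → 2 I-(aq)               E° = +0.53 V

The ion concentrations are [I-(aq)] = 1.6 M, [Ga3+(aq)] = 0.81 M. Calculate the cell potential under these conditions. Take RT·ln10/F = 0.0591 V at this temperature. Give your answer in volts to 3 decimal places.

Since E°(I₂/I⁻) > E°(Ga³⁺/Ga), I₂/I⁻ serves as the cathode.
The standard potential is +0.53 − (−0.56) = +1.09 V and the balanced reaction transfers n = 6 electrons.
The balanced reaction is 3 I2(s) + 2 Ga(s) → 6 I-(aq) + 2 Ga3+(aq), so Q = [I-(aq)]^6·[Ga3+(aq)]^2 = 11 and log Q = 1.042.
E = E° − (0.0591/n)·log Q = +1.09 − (0.0591/6)(1.042) = +1.080 V.

+1.080 V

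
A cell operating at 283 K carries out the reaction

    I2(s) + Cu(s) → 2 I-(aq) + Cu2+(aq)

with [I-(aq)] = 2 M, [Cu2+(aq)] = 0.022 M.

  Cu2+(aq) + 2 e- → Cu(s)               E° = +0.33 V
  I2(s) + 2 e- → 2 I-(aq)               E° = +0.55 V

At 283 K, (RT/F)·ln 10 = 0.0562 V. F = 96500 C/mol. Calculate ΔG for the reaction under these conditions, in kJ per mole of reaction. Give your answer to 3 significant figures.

E°cell = +0.55 − (+0.33) = +0.22 V; the balanced reaction transfers n = 2 electrons.
Here Q = [I-(aq)]^2·[Cu2+(aq)] = 0.088 (log Q = −1.056), giving E = +0.22 − (0.0562/2)·(−1.056) = +0.2497 V.
Finally ΔG = −nFE = −(2)(96500 C/mol)(+0.2497 V) = −48.2 kJ/mol.

−48.2 kJ/mol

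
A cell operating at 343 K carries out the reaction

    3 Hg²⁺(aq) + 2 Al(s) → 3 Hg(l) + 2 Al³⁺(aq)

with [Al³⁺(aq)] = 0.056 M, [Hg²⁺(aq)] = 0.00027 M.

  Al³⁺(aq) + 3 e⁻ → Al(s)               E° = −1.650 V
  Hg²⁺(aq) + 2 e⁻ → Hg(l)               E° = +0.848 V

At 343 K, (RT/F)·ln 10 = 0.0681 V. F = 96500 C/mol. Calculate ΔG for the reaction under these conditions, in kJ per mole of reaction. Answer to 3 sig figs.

With Hg²⁺/Hg reduced at the cathode, E°cell = +0.848 − (−1.650) = +2.498 V and n = 6.
The reaction quotient is [Al³⁺(aq)]^2 / [Hg²⁺(aq)]^3 = 1.59×10^8; by Nernst, E = +2.498 − (0.0681/6)(8.202) = +2.4049 V.
Then ΔG = −nFE = −6 × 96500 × +2.4049 J/mol = −1390 kJ/mol.

−1390 kJ/mol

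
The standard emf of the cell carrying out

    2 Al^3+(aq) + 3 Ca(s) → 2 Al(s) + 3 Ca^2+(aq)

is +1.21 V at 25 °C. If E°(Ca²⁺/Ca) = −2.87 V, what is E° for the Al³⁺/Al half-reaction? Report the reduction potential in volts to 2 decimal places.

−1.66 V

In the reaction as written the Al³⁺/Al couple is reduced (cathode) and Ca²⁺/Ca is oxidized (anode), so E°cell = E°(Al³⁺/Al) − E°(Ca²⁺/Ca).
E°(Al³⁺/Al) = E°cell + E°(anode) = +1.21 + (−2.87) = −1.66 V.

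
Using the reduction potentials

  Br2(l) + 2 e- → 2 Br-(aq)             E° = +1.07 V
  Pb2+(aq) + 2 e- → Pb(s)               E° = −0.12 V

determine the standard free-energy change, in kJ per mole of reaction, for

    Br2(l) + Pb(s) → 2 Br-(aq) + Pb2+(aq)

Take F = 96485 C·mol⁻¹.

−230 kJ/mol

In the reaction as written Br2(l) is reduced, so the Br₂/Br⁻ couple is the cathode and Pb²⁺/Pb is the anode.
E°cell = +1.07 − (−0.12) = +1.19 V; balancing electrons gives n = 2.
ΔG° = −nFE°cell = −(2)(96485)(+1.19) J/mol = −230 kJ/mol.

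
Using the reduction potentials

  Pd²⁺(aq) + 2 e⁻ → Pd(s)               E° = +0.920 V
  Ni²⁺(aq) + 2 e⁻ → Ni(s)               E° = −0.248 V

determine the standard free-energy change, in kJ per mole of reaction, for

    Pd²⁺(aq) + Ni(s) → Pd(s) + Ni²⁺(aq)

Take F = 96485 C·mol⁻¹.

In the reaction as written Pd²⁺(aq) is reduced, so the Pd²⁺/Pd couple is the cathode and Ni²⁺/Ni is the anode.
E°cell = +0.920 − (−0.248) = +1.168 V; balancing electrons gives n = 2.
ΔG° = −nFE°cell = −(2)(96485)(+1.168) J/mol = −225 kJ/mol.

−225 kJ/mol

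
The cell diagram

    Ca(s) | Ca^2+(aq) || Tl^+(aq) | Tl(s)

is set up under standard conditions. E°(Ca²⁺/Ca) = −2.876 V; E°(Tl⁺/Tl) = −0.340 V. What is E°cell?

+2.536 V

By convention the left-hand electrode in cell notation is the anode (oxidation) and the right-hand electrode is the cathode (reduction).
E°cell = E°(right) − E°(left) = −0.340 − (−2.876) = +2.536 V.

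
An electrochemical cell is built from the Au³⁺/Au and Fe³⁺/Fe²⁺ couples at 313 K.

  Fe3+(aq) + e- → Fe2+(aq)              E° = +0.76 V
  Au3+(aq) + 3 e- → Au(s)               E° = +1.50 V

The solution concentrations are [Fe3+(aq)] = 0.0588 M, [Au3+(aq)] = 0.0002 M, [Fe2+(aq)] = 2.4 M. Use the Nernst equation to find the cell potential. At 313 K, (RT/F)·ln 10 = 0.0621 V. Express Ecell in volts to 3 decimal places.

Au³⁺/Au is reduced (cathode, E° = +1.50 V) and Fe³⁺/Fe²⁺ is oxidized (anode).
The standard potential is +1.50 − (+0.76) = +0.74 V and the balanced reaction transfers n = 3 electrons.
Balancing gives Au3+(aq) + 3 Fe2+(aq) → Au(s) + 3 Fe3+(aq); hence Q = [Fe3+(aq)]^3 / ([Au3+(aq)]·[Fe2+(aq)]^3) = 0.0735 (log Q = −1.134).
By the Nernst equation, E = +0.74 − (0.0621/3)·(−1.134) = +0.763 V.

+0.763 V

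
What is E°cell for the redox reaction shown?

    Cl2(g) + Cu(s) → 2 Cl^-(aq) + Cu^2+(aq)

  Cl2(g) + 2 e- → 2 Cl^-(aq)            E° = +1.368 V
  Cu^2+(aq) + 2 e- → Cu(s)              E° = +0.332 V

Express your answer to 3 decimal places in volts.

+1.036 V

In the reaction as written, Cl2(g) is reduced (cathode) and Cu^2+(aq) is produced by oxidation at the anode.
E°cell = E°(cathode) − E°(anode) = +1.368 − (+0.332) = +1.036 V.
The positive value indicates the reaction is spontaneous as written.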